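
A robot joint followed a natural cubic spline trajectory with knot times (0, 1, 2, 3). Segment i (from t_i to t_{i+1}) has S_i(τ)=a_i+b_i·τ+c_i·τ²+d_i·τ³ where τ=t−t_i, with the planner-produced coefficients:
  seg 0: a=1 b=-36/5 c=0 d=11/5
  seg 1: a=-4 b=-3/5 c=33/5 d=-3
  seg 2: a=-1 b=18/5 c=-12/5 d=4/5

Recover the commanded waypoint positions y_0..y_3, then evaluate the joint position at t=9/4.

y_0 = S_0(0) = a_0 = 1
y_1 = S_1(0) = a_1 = -4
y_2 = S_2(0) = a_2 = -1
y_3 = S_2(1) = 1
t_q=9/4 is in segment 2 (τ=1/4); S_2(τ)=-19/80

y_0=1 y_1=-4 y_2=-1 y_3=1
S(9/4) = -19/80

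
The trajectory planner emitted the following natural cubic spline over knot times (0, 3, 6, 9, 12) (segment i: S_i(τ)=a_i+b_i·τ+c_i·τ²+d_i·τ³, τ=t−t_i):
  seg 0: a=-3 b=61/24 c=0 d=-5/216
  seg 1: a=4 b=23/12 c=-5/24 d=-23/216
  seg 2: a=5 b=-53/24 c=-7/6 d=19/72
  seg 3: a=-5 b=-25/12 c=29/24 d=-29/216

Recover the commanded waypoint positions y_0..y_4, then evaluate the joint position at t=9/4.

y_0 = S_0(0) = a_0 = -3
y_1 = S_1(0) = a_1 = 4
y_2 = S_2(0) = a_2 = 5
y_3 = S_3(0) = a_3 = -5
y_4 = S_3(3) = -4
t_q=9/4 is in segment 0 (τ=9/4); S_0(τ)=1257/512

y_0=-3 y_1=4 y_2=5 y_3=-5 y_4=-4
S(9/4) = 1257/512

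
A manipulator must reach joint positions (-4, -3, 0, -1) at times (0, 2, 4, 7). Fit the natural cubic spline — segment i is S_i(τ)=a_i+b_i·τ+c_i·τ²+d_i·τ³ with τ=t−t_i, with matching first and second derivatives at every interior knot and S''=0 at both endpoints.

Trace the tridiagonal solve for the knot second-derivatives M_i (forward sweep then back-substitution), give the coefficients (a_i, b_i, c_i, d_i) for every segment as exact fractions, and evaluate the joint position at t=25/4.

Δ: Δ0=1/2, Δ1=3/2, Δ2=-1/3
row 1: diag=8, rhs=6; c'=1/4, d'=3/4
row 2: denom=10−2·1/4=19/2; d'=(-11−2·3/4)/(19/2)=-25/19
back: M2=-25/19
back: M1=3/4−1/4·-25/19=41/38
M: M0=0, M1=41/38, M2=-25/19, M3=0
seg 0: a=-4, c=M0/2=0, d=(M1−M0)/(6·2)=41/456, b=Δ0−h0·(2M0+M1)/6=8/57
seg 1: a=-3, c=M1/2=41/76, d=(M2−M1)/(6·2)=-91/456, b=Δ1−h1·(2M1+M2)/6=139/114
seg 2: a=0, c=M2/2=-25/38, d=(M3−M2)/(6·3)=25/342, b=Δ2−h2·(2M2+M3)/6=56/57
t_q=25/4 → seg 2, τ=9/4; S=0+56/57·τ+-25/38·τ²+25/342·τ³=-699/2432

  seg 0: a=-4 b=8/57 c=0 d=41/456
  seg 1: a=-3 b=139/114 c=41/76 d=-91/456
  seg 2: a=0 b=56/57 c=-25/38 d=25/342
S(25/4) = -699/2432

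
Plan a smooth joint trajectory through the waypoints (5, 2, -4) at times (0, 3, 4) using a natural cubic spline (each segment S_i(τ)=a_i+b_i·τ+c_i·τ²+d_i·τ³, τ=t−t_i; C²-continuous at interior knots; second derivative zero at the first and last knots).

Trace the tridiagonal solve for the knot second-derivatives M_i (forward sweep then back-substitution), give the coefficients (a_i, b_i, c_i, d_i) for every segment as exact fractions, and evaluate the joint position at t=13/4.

Δ: Δ0=-1, Δ1=-6
row 1: diag=8, rhs=-30; c'=1/8, d'=-15/4
back: M1=-15/4
M: M0=0, M1=-15/4, M2=0
seg 0: a=5, c=M0/2=0, d=(M1−M0)/(6·3)=-5/24, b=Δ0−h0·(2M0+M1)/6=7/8
seg 1: a=2, c=M1/2=-15/8, d=(M2−M1)/(6·1)=5/8, b=Δ1−h1·(2M1+M2)/6=-19/4
t_q=13/4 → seg 1, τ=1/4; S=2+-19/4·τ+-15/8·τ²+5/8·τ³=361/512

  seg 0: a=5 b=7/8 c=0 d=-5/24
  seg 1: a=2 b=-19/4 c=-15/8 d=5/8
S(13/4) = 361/512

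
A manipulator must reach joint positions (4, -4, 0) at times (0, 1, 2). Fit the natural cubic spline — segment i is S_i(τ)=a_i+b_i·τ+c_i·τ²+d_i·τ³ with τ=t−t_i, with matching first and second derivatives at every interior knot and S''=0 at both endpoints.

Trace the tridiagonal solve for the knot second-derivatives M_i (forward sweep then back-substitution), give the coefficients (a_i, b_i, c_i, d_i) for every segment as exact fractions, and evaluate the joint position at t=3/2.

  seg 0: a=4 b=-11 c=0 d=3
  seg 1: a=-4 b=-2 c=9 d=-3
S(3/2) = -25/8

Δ: Δ0=-8, Δ1=4
row 1: diag=4, rhs=72; c'=1/4, d'=18
back: M1=18
M: M0=0, M1=18, M2=0
seg 0: a=4, c=M0/2=0, d=(M1−M0)/(6·1)=3, b=Δ0−h0·(2M0+M1)/6=-11
seg 1: a=-4, c=M1/2=9, d=(M2−M1)/(6·1)=-3, b=Δ1−h1·(2M1+M2)/6=-2
t_q=3/2 → seg 1, τ=1/2; S=-4+-2·τ+9·τ²+-3·τ³=-25/8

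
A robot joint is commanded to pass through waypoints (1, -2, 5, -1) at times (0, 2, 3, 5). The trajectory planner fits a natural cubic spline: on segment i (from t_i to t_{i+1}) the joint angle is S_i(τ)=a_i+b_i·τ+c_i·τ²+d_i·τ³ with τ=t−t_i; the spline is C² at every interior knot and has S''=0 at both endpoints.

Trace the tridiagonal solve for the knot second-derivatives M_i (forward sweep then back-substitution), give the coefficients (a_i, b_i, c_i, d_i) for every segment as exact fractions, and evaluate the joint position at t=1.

Δ: Δ0=-3/2, Δ1=7, Δ2=-3
row 1: diag=6, rhs=51; c'=1/6, d'=17/2
row 2: denom=6−1·1/6=35/6; d'=(-60−1·17/2)/(35/6)=-411/35
back: M2=-411/35
back: M1=17/2−1/6·-411/35=366/35
M: M0=0, M1=366/35, M2=-411/35, M3=0
seg 0: a=1, c=M0/2=0, d=(M1−M0)/(6·2)=61/70, b=Δ0−h0·(2M0+M1)/6=-349/70
seg 1: a=-2, c=M1/2=183/35, d=(M2−M1)/(6·1)=-37/10, b=Δ1−h1·(2M1+M2)/6=383/70
seg 2: a=5, c=M2/2=-411/70, d=(M3−M2)/(6·2)=137/140, b=Δ2−h2·(2M2+M3)/6=169/35
t_q=1 → seg 0, τ=1; S=1+-349/70·τ+0·τ²+61/70·τ³=-109/35

  seg 0: a=1 b=-349/70 c=0 d=61/70
  seg 1: a=-2 b=383/70 c=183/35 d=-37/10
  seg 2: a=5 b=169/35 c=-411/70 d=137/140
S(1) = -109/35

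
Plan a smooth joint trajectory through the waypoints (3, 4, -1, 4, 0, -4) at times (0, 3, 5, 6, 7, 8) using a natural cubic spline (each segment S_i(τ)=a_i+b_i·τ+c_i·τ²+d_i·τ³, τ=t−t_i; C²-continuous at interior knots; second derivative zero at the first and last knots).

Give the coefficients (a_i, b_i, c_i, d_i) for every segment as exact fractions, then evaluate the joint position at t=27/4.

  seg 0: a=3 b=2833/1200 c=0 d=-811/3600
  seg 1: a=4 b=-2233/600 c=-811/400 d=1583/1200
  seg 2: a=-1 b=2399/600 c=471/80 d=-5863/1200
  seg 3: a=4 b=1339/1200 c=-877/100 d=877/240
  seg 4: a=0 b=-3277/600 c=877/400 d=-877/1200
S(27/4) = 37001/25600

Δ: Δ0=1/3, Δ1=-5/2, Δ2=5, Δ3=-4, Δ4=-4
row 1: diag=10, rhs=-17; c'=1/5, d'=-17/10
row 2: denom=6−2·1/5=28/5; d'=(45−2·-17/10)/(28/5)=121/14
row 3: denom=4−1·5/28=107/28; d'=(-54−1·121/14)/(107/28)=-1754/107
row 4: denom=4−1·28/107=400/107; d'=(0−1·-1754/107)/(400/107)=877/200
back: M4=877/200
back: M3=-1754/107−28/107·877/200=-877/50
back: M2=121/14−5/28·-877/50=471/40
back: M1=-17/10−1/5·471/40=-811/200
M: M0=0, M1=-811/200, M2=471/40, M3=-877/50, M4=877/200, M5=0
seg 0: a=3, c=M0/2=0, d=(M1−M0)/(6·3)=-811/3600, b=Δ0−h0·(2M0+M1)/6=2833/1200
seg 1: a=4, c=M1/2=-811/400, d=(M2−M1)/(6·2)=1583/1200, b=Δ1−h1·(2M1+M2)/6=-2233/600
seg 2: a=-1, c=M2/2=471/80, d=(M3−M2)/(6·1)=-5863/1200, b=Δ2−h2·(2M2+M3)/6=2399/600
seg 3: a=4, c=M3/2=-877/100, d=(M4−M3)/(6·1)=877/240, b=Δ3−h3·(2M3+M4)/6=1339/1200
seg 4: a=0, c=M4/2=877/400, d=(M5−M4)/(6·1)=-877/1200, b=Δ4−h4·(2M4+M5)/6=-3277/600
t_q=27/4 → seg 3, τ=3/4; S=4+1339/1200·τ+-877/100·τ²+877/240·τ³=37001/25600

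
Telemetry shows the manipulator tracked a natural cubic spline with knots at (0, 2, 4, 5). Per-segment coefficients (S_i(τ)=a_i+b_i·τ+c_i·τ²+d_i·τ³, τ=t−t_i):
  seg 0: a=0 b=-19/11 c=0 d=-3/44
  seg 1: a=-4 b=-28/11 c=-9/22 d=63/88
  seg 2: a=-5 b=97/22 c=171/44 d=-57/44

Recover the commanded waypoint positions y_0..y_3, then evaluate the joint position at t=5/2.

y_0 = S_0(0) = a_0 = 0
y_1 = S_1(0) = a_1 = -4
y_2 = S_2(0) = a_2 = -5
y_3 = S_2(1) = 2
t_q=5/2 is in segment 1 (τ=1/2); S_1(τ)=-3721/704

y_0=0 y_1=-4 y_2=-5 y_3=2
S(5/2) = -3721/704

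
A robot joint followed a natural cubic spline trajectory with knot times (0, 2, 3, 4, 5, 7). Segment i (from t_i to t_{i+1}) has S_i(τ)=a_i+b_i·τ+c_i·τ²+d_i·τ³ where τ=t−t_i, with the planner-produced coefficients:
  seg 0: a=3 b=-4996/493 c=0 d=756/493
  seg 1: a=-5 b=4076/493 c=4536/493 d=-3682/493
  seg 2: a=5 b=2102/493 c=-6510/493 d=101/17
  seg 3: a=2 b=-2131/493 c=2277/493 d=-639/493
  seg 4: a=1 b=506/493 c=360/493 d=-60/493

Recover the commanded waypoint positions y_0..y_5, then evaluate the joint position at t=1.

y_0=3 y_1=-5 y_2=5 y_3=2 y_4=1 y_5=5
S(1) = -2761/493

y_0 = S_0(0) = a_0 = 3
y_1 = S_1(0) = a_1 = -5
y_2 = S_2(0) = a_2 = 5
y_3 = S_3(0) = a_3 = 2
y_4 = S_4(0) = a_4 = 1
y_5 = S_4(2) = 5
t_q=1 is in segment 0 (τ=1); S_0(τ)=-2761/493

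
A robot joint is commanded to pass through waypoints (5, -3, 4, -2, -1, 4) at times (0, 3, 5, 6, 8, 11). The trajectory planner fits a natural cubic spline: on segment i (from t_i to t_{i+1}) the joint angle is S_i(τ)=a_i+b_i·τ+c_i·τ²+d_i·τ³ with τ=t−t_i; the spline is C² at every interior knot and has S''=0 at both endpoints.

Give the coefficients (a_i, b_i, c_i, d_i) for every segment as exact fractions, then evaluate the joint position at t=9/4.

Δ: Δ0=-8/3, Δ1=7/2, Δ2=-6, Δ3=1/2, Δ4=5/3
row 1: diag=10, rhs=37; c'=1/5, d'=37/10
row 2: denom=6−2·1/5=28/5; d'=(-57−2·37/10)/(28/5)=-23/2
row 3: denom=6−1·5/28=163/28; d'=(39−1·-23/2)/(163/28)=1414/163
row 4: denom=10−2·56/163=1518/163; d'=(7−2·1414/163)/(1518/163)=-1687/1518
back: M4=-1687/1518
back: M3=1414/163−56/163·-1687/1518=6874/759
back: M2=-23/2−5/28·6874/759=-9956/759
back: M1=37/10−1/5·-9956/759=9599/1518
M: M0=0, M1=9599/1518, M2=-9956/759, M3=6874/759, M4=-1687/1518, M5=0
seg 0: a=5, c=M0/2=0, d=(M1−M0)/(6·3)=9599/27324, b=Δ0−h0·(2M0+M1)/6=-17695/3036
seg 1: a=-3, c=M1/2=9599/3036, d=(M2−M1)/(6·2)=-3279/2024, b=Δ1−h1·(2M1+M2)/6=5551/1518
seg 2: a=4, c=M2/2=-4978/759, d=(M3−M2)/(6·1)=85/23, b=Δ2−h2·(2M2+M3)/6=-2381/759
seg 3: a=-2, c=M3/2=3437/759, d=(M4−M3)/(6·2)=-1715/2024, b=Δ3−h3·(2M3+M4)/6=-3922/759
seg 4: a=-1, c=M4/2=-1687/3036, d=(M5−M4)/(6·3)=1687/27324, b=Δ4−h4·(2M4+M5)/6=4217/1518
t_q=9/4 → seg 0, τ=9/4; S=5+-17695/3036·τ+0·τ²+9599/27324·τ³=-266347/64768

  seg 0: a=5 b=-17695/3036 c=0 d=9599/27324
  seg 1: a=-3 b=5551/1518 c=9599/3036 d=-3279/2024
  seg 2: a=4 b=-2381/759 c=-4978/759 d=85/23
  seg 3: a=-2 b=-3922/759 c=3437/759 d=-1715/2024
  seg 4: a=-1 b=4217/1518 c=-1687/3036 d=1687/27324
S(9/4) = -266347/64768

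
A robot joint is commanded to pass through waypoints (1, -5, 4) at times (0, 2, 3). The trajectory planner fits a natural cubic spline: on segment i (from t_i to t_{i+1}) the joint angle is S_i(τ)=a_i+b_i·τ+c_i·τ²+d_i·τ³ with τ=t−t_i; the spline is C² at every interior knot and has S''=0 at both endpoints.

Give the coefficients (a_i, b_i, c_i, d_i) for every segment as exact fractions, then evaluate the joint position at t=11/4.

Δ: Δ0=-3, Δ1=9
row 1: diag=6, rhs=72; c'=1/6, d'=12
back: M1=12
M: M0=0, M1=12, M2=0
seg 0: a=1, c=M0/2=0, d=(M1−M0)/(6·2)=1, b=Δ0−h0·(2M0+M1)/6=-7
seg 1: a=-5, c=M1/2=6, d=(M2−M1)/(6·1)=-2, b=Δ1−h1·(2M1+M2)/6=5
t_q=11/4 → seg 1, τ=3/4; S=-5+5·τ+6·τ²+-2·τ³=41/32

  seg 0: a=1 b=-7 c=0 d=1
  seg 1: a=-5 b=5 c=6 d=-2
S(11/4) = 41/32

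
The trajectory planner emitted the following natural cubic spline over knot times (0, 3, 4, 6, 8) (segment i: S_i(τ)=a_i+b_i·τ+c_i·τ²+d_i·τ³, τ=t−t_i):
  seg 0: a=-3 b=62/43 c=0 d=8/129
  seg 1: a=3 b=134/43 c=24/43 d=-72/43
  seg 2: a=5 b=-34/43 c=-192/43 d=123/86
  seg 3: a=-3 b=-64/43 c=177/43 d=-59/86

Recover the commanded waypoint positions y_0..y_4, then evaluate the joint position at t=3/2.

y_0 = S_0(0) = a_0 = -3
y_1 = S_1(0) = a_1 = 3
y_2 = S_2(0) = a_2 = 5
y_3 = S_3(0) = a_3 = -3
y_4 = S_3(2) = 5
t_q=3/2 is in segment 0 (τ=3/2); S_0(τ)=-27/43

y_0=-3 y_1=3 y_2=5 y_3=-3 y_4=5
S(3/2) = -27/43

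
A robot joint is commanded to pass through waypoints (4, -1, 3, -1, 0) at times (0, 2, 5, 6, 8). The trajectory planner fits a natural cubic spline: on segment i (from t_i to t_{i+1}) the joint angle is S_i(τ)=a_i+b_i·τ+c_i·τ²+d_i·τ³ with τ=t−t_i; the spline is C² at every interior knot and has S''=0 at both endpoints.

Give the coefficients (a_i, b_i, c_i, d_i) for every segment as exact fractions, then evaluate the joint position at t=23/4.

Δ: Δ0=-5/2, Δ1=4/3, Δ2=-4, Δ3=1/2
row 1: diag=10, rhs=23; c'=3/10, d'=23/10
row 2: denom=8−3·3/10=71/10; d'=(-32−3·23/10)/(71/10)=-389/71
row 3: denom=6−1·10/71=416/71; d'=(27−1·-389/71)/(416/71)=1153/208
back: M3=1153/208
back: M2=-389/71−10/71·1153/208=-651/104
back: M1=23/10−3/10·-651/104=869/208
M: M0=0, M1=869/208, M2=-651/104, M3=1153/208, M4=0
seg 0: a=4, c=M0/2=0, d=(M1−M0)/(6·2)=869/2496, b=Δ0−h0·(2M0+M1)/6=-2429/624
seg 1: a=-1, c=M1/2=869/416, d=(M2−M1)/(6·3)=-167/288, b=Δ1−h1·(2M1+M2)/6=89/312
seg 2: a=3, c=M2/2=-651/208, d=(M3−M2)/(6·1)=2455/1248, b=Δ2−h2·(2M2+M3)/6=-3541/1248
seg 3: a=-1, c=M3/2=1153/416, d=(M4−M3)/(6·2)=-1153/2496, b=Δ3−h3·(2M3+M4)/6=-997/312
t_q=23/4 → seg 2, τ=3/4; S=3+-3541/1248·τ+-651/208·τ²+2455/1248·τ³=-1561/26624

  seg 0: a=4 b=-2429/624 c=0 d=869/2496
  seg 1: a=-1 b=89/312 c=869/416 d=-167/288
  seg 2: a=3 b=-3541/1248 c=-651/208 d=2455/1248
  seg 3: a=-1 b=-997/312 c=1153/416 d=-1153/2496
S(23/4) = -1561/26624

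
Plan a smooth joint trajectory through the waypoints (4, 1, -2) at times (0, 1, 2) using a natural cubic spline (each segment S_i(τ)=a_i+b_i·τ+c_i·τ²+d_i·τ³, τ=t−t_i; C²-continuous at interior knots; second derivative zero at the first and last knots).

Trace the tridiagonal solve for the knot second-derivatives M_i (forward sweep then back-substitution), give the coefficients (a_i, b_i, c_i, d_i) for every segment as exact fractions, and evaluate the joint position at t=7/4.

Δ: Δ0=-3, Δ1=-3
row 1: diag=4, rhs=0; c'=1/4, d'=0
back: M1=0
M: M0=0, M1=0, M2=0
seg 0: a=4, c=M0/2=0, d=(M1−M0)/(6·1)=0, b=Δ0−h0·(2M0+M1)/6=-3
seg 1: a=1, c=M1/2=0, d=(M2−M1)/(6·1)=0, b=Δ1−h1·(2M1+M2)/6=-3
t_q=7/4 → seg 1, τ=3/4; S=1+-3·τ+0·τ²+0·τ³=-5/4

  seg 0: a=4 b=-3 c=0 d=0
  seg 1: a=1 b=-3 c=0 d=0
S(7/4) = -5/4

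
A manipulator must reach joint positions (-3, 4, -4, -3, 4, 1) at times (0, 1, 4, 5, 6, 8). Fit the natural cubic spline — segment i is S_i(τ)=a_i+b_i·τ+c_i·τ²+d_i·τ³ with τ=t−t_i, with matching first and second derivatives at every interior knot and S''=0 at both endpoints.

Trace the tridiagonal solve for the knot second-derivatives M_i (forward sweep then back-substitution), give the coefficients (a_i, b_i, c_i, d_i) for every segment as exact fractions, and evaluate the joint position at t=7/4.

  seg 0: a=-3 b=62155/7302 c=0 d=-11041/7302
  seg 1: a=4 b=14516/3651 c=-11041/2434 d=16955/21906
  seg 2: a=-4 b=-17111/7302 c=2957/1217 d=6671/7302
  seg 3: a=-3 b=19193/3651 c=12585/2434 d=-25027/7302
  seg 4: a=4 b=38815/7302 c=-6221/1217 d=6221/7302
S(7/4) = 741005/155776

Δ: Δ0=7, Δ1=-8/3, Δ2=1, Δ3=7, Δ4=-3/2
row 1: diag=8, rhs=-58; c'=3/8, d'=-29/4
row 2: denom=8−3·3/8=55/8; d'=(22−3·-29/4)/(55/8)=70/11
row 3: denom=4−1·8/55=212/55; d'=(36−1·70/11)/(212/55)=815/106
row 4: denom=6−1·55/212=1217/212; d'=(-51−1·815/106)/(1217/212)=-12442/1217
back: M4=-12442/1217
back: M3=815/106−55/212·-12442/1217=12585/1217
back: M2=70/11−8/55·12585/1217=5914/1217
back: M1=-29/4−3/8·5914/1217=-11041/1217
M: M0=0, M1=-11041/1217, M2=5914/1217, M3=12585/1217, M4=-12442/1217, M5=0
seg 0: a=-3, c=M0/2=0, d=(M1−M0)/(6·1)=-11041/7302, b=Δ0−h0·(2M0+M1)/6=62155/7302
seg 1: a=4, c=M1/2=-11041/2434, d=(M2−M1)/(6·3)=16955/21906, b=Δ1−h1·(2M1+M2)/6=14516/3651
seg 2: a=-4, c=M2/2=2957/1217, d=(M3−M2)/(6·1)=6671/7302, b=Δ2−h2·(2M2+M3)/6=-17111/7302
seg 3: a=-3, c=M3/2=12585/2434, d=(M4−M3)/(6·1)=-25027/7302, b=Δ3−h3·(2M3+M4)/6=19193/3651
seg 4: a=4, c=M4/2=-6221/1217, d=(M5−M4)/(6·2)=6221/7302, b=Δ4−h4·(2M4+M5)/6=38815/7302
t_q=7/4 → seg 1, τ=3/4; S=4+14516/3651·τ+-11041/2434·τ²+16955/21906·τ³=741005/155776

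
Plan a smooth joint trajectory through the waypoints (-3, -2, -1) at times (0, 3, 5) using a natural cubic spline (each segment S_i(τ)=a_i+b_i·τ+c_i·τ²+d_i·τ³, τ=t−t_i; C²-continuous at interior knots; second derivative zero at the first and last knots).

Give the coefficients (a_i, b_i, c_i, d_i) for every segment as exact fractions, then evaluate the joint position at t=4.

Δ: Δ0=1/3, Δ1=1/2
row 1: diag=10, rhs=1; c'=1/5, d'=1/10
back: M1=1/10
M: M0=0, M1=1/10, M2=0
seg 0: a=-3, c=M0/2=0, d=(M1−M0)/(6·3)=1/180, b=Δ0−h0·(2M0+M1)/6=17/60
seg 1: a=-2, c=M1/2=1/20, d=(M2−M1)/(6·2)=-1/120, b=Δ1−h1·(2M1+M2)/6=13/30
t_q=4 → seg 1, τ=1; S=-2+13/30·τ+1/20·τ²+-1/120·τ³=-61/40

  seg 0: a=-3 b=17/60 c=0 d=1/180
  seg 1: a=-2 b=13/30 c=1/20 d=-1/120
S(4) = -61/40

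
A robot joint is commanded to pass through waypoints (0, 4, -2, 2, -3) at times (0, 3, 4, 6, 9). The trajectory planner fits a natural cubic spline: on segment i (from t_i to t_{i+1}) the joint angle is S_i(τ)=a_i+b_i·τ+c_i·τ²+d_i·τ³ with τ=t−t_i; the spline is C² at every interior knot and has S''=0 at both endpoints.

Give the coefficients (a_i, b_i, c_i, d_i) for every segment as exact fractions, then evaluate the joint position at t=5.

  seg 0: a=0 b=1039/219 c=0 d=-83/219
  seg 1: a=4 b=-1202/219 c=-249/73 d=635/219
  seg 2: a=-2 b=-791/219 c=386/73 d=-1087/876
  seg 3: a=2 b=580/219 c=-315/146 d=35/146
S(5) = -457/292

Δ: Δ0=4/3, Δ1=-6, Δ2=2, Δ3=-5/3
row 1: diag=8, rhs=-44; c'=1/8, d'=-11/2
row 2: denom=6−1·1/8=47/8; d'=(48−1·-11/2)/(47/8)=428/47
row 3: denom=10−2·16/47=438/47; d'=(-22−2·428/47)/(438/47)=-315/73
back: M3=-315/73
back: M2=428/47−16/47·-315/73=772/73
back: M1=-11/2−1/8·772/73=-498/73
M: M0=0, M1=-498/73, M2=772/73, M3=-315/73, M4=0
seg 0: a=0, c=M0/2=0, d=(M1−M0)/(6·3)=-83/219, b=Δ0−h0·(2M0+M1)/6=1039/219
seg 1: a=4, c=M1/2=-249/73, d=(M2−M1)/(6·1)=635/219, b=Δ1−h1·(2M1+M2)/6=-1202/219
seg 2: a=-2, c=M2/2=386/73, d=(M3−M2)/(6·2)=-1087/876, b=Δ2−h2·(2M2+M3)/6=-791/219
seg 3: a=2, c=M3/2=-315/146, d=(M4−M3)/(6·3)=35/146, b=Δ3−h3·(2M3+M4)/6=580/219
t_q=5 → seg 2, τ=1; S=-2+-791/219·τ+386/73·τ²+-1087/876·τ³=-457/292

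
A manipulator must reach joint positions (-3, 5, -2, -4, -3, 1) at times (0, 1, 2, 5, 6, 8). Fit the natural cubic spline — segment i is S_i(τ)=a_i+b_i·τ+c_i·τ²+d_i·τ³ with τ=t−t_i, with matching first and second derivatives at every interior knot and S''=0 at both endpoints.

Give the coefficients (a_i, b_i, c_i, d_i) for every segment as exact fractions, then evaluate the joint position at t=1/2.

Δ: Δ0=8, Δ1=-7, Δ2=-2/3, Δ3=1, Δ4=2
row 1: diag=4, rhs=-90; c'=1/4, d'=-45/2
row 2: denom=8−1·1/4=31/4; d'=(38−1·-45/2)/(31/4)=242/31
row 3: denom=8−3·12/31=212/31; d'=(10−3·242/31)/(212/31)=-104/53
row 4: denom=6−1·31/212=1241/212; d'=(6−1·-104/53)/(1241/212)=1688/1241
back: M4=1688/1241
back: M3=-104/53−31/212·1688/1241=-2682/1241
back: M2=242/31−12/31·-2682/1241=10726/1241
back: M1=-45/2−1/4·10726/1241=-30604/1241
M: M0=0, M1=-30604/1241, M2=10726/1241, M3=-2682/1241, M4=1688/1241, M5=0
seg 0: a=-3, c=M0/2=0, d=(M1−M0)/(6·1)=-15302/3723, b=Δ0−h0·(2M0+M1)/6=45086/3723
seg 1: a=5, c=M1/2=-15302/1241, d=(M2−M1)/(6·1)=20665/3723, b=Δ1−h1·(2M1+M2)/6=-820/3723
seg 2: a=-2, c=M2/2=5363/1241, d=(M3−M2)/(6·3)=-6704/11169, b=Δ2−h2·(2M2+M3)/6=-30637/3723
seg 3: a=-4, c=M3/2=-1341/1241, d=(M4−M3)/(6·1)=2185/3723, b=Δ3−h3·(2M3+M4)/6=5561/3723
seg 4: a=-3, c=M4/2=844/1241, d=(M5−M4)/(6·2)=-422/3723, b=Δ4−h4·(2M4+M5)/6=4070/3723
t_q=1/2 → seg 0, τ=1/2; S=-3+45086/3723·τ+0·τ²+-15302/3723·τ³=12615/4964

  seg 0: a=-3 b=45086/3723 c=0 d=-15302/3723
  seg 1: a=5 b=-820/3723 c=-15302/1241 d=20665/3723
  seg 2: a=-2 b=-30637/3723 c=5363/1241 d=-6704/11169
  seg 3: a=-4 b=5561/3723 c=-1341/1241 d=2185/3723
  seg 4: a=-3 b=4070/3723 c=844/1241 d=-422/3723
S(1/2) = 12615/4964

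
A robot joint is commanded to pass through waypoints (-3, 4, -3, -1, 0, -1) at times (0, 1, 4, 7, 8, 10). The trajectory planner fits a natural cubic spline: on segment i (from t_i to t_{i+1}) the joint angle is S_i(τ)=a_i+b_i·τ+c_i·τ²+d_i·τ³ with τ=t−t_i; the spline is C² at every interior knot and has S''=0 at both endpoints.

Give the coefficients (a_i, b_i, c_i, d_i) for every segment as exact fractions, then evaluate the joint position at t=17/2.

Δ: Δ0=7, Δ1=-7/3, Δ2=2/3, Δ3=1, Δ4=-1/2
row 1: diag=8, rhs=-56; c'=3/8, d'=-7
row 2: denom=12−3·3/8=87/8; d'=(18−3·-7)/(87/8)=104/29
row 3: denom=8−3·8/29=208/29; d'=(2−3·104/29)/(208/29)=-127/104
row 4: denom=6−1·29/208=1219/208; d'=(-9−1·-127/104)/(1219/208)=-1618/1219
back: M4=-1618/1219
back: M3=-127/104−29/208·-1618/1219=-1263/1219
back: M2=104/29−8/29·-1263/1219=4720/1219
back: M1=-7−3/8·4720/1219=-10303/1219
M: M0=0, M1=-10303/1219, M2=4720/1219, M3=-1263/1219, M4=-1618/1219, M5=0
seg 0: a=-3, c=M0/2=0, d=(M1−M0)/(6·1)=-10303/7314, b=Δ0−h0·(2M0+M1)/6=61501/7314
seg 1: a=4, c=M1/2=-10303/2438, d=(M2−M1)/(6·3)=15023/21942, b=Δ1−h1·(2M1+M2)/6=15296/3657
seg 2: a=-3, c=M2/2=2360/1219, d=(M3−M2)/(6·3)=-5983/21942, b=Δ2−h2·(2M2+M3)/6=-19655/7314
seg 3: a=-1, c=M3/2=-1263/2438, d=(M4−M3)/(6·1)=-355/7314, b=Δ3−h3·(2M3+M4)/6=5729/3657
seg 4: a=0, c=M4/2=-809/1219, d=(M5−M4)/(6·2)=809/7314, b=Δ4−h4·(2M4+M5)/6=2815/7314
t_q=17/2 → seg 4, τ=1/2; S=0+2815/7314·τ+-809/1219·τ²+809/7314·τ³=787/19504

  seg 0: a=-3 b=61501/7314 c=0 d=-10303/7314
  seg 1: a=4 b=15296/3657 c=-10303/2438 d=15023/21942
  seg 2: a=-3 b=-19655/7314 c=2360/1219 d=-5983/21942
  seg 3: a=-1 b=5729/3657 c=-1263/2438 d=-355/7314
  seg 4: a=0 b=2815/7314 c=-809/1219 d=809/7314
S(17/2) = 787/19504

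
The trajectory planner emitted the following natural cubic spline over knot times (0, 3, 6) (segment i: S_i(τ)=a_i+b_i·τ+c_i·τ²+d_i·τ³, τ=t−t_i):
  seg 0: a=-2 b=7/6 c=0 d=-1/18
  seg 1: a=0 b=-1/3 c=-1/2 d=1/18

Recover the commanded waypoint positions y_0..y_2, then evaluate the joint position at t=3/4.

y_0 = S_0(0) = a_0 = -2
y_1 = S_1(0) = a_1 = 0
y_2 = S_1(3) = -4
t_q=3/4 is in segment 0 (τ=3/4); S_0(τ)=-147/128

y_0=-2 y_1=0 y_2=-4
S(3/4) = -147/128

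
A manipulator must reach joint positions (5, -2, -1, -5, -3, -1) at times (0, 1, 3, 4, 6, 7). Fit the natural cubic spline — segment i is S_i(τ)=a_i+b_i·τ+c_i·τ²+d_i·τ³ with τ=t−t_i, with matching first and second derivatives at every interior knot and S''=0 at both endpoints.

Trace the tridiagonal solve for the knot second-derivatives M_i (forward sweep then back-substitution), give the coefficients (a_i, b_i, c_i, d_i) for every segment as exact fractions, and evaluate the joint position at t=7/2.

Δ: Δ0=-7, Δ1=1/2, Δ2=-4, Δ3=1, Δ4=2
row 1: diag=6, rhs=45; c'=1/3, d'=15/2
row 2: denom=6−2·1/3=16/3; d'=(-27−2·15/2)/(16/3)=-63/8
row 3: denom=6−1·3/16=93/16; d'=(30−1·-63/8)/(93/16)=202/31
row 4: denom=6−2·32/93=494/93; d'=(6−2·202/31)/(494/93)=-327/247
back: M4=-327/247
back: M3=202/31−32/93·-327/247=1722/247
back: M2=-63/8−3/16·1722/247=-2268/247
back: M1=15/2−1/3·-2268/247=5217/494
M: M0=0, M1=5217/494, M2=-2268/247, M3=1722/247, M4=-327/247, M5=0
seg 0: a=5, c=M0/2=0, d=(M1−M0)/(6·1)=1739/988, b=Δ0−h0·(2M0+M1)/6=-8655/988
seg 1: a=-2, c=M1/2=5217/988, d=(M2−M1)/(6·2)=-3251/1976, b=Δ1−h1·(2M1+M2)/6=-1719/494
seg 2: a=-1, c=M2/2=-1134/247, d=(M3−M2)/(6·1)=35/13, b=Δ2−h2·(2M2+M3)/6=-519/247
seg 3: a=-5, c=M3/2=861/247, d=(M4−M3)/(6·2)=-683/988, b=Δ3−h3·(2M3+M4)/6=-792/247
seg 4: a=-3, c=M4/2=-327/494, d=(M5−M4)/(6·1)=109/494, b=Δ4−h4·(2M4+M5)/6=603/247
t_q=7/2 → seg 2, τ=1/2; S=-1+-519/247·τ+-1134/247·τ²+35/13·τ³=-435/152

  seg 0: a=5 b=-8655/988 c=0 d=1739/988
  seg 1: a=-2 b=-1719/494 c=5217/988 d=-3251/1976
  seg 2: a=-1 b=-519/247 c=-1134/247 d=35/13
  seg 3: a=-5 b=-792/247 c=861/247 d=-683/988
  seg 4: a=-3 b=603/247 c=-327/494 d=109/494
S(7/2) = -435/152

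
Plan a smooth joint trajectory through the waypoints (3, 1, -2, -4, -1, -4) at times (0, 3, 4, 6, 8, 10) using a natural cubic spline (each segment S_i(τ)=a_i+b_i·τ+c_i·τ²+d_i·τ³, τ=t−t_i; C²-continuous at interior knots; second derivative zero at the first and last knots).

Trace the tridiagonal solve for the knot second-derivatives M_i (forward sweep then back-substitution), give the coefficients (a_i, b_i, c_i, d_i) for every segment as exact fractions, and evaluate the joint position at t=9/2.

Δ: Δ0=-2/3, Δ1=-3, Δ2=-1, Δ3=3/2, Δ4=-3/2
row 1: diag=8, rhs=-14; c'=1/8, d'=-7/4
row 2: denom=6−1·1/8=47/8; d'=(12−1·-7/4)/(47/8)=110/47
row 3: denom=8−2·16/47=344/47; d'=(15−2·110/47)/(344/47)=485/344
row 4: denom=8−2·47/172=641/86; d'=(-18−2·485/344)/(641/86)=-3581/1282
back: M4=-3581/1282
back: M3=485/344−47/172·-3581/1282=1393/641
back: M2=110/47−16/47·1393/641=1026/641
back: M1=-7/4−1/8·1026/641=-1250/641
M: M0=0, M1=-1250/641, M2=1026/641, M3=1393/641, M4=-3581/1282, M5=0
seg 0: a=3, c=M0/2=0, d=(M1−M0)/(6·3)=-625/5769, b=Δ0−h0·(2M0+M1)/6=593/1923
seg 1: a=1, c=M1/2=-625/641, d=(M2−M1)/(6·1)=1138/1923, b=Δ1−h1·(2M1+M2)/6=-5032/1923
seg 2: a=-2, c=M2/2=513/641, d=(M3−M2)/(6·2)=367/7692, b=Δ2−h2·(2M2+M3)/6=-5368/1923
seg 3: a=-4, c=M3/2=1393/1282, d=(M4−M3)/(6·2)=-6367/15384, b=Δ3−h3·(2M3+M4)/6=1889/1923
seg 4: a=-1, c=M4/2=-3581/2564, d=(M5−M4)/(6·2)=3581/15384, b=Δ4−h4·(2M4+M5)/6=1393/3846
t_q=9/2 → seg 2, τ=1/2; S=-2+-5368/1923·τ+513/641·τ²+367/7692·τ³=-65427/20512

  seg 0: a=3 b=593/1923 c=0 d=-625/5769
  seg 1: a=1 b=-5032/1923 c=-625/641 d=1138/1923
  seg 2: a=-2 b=-5368/1923 c=513/641 d=367/7692
  seg 3: a=-4 b=1889/1923 c=1393/1282 d=-6367/15384
  seg 4: a=-1 b=1393/3846 c=-3581/2564 d=3581/15384
S(9/2) = -65427/20512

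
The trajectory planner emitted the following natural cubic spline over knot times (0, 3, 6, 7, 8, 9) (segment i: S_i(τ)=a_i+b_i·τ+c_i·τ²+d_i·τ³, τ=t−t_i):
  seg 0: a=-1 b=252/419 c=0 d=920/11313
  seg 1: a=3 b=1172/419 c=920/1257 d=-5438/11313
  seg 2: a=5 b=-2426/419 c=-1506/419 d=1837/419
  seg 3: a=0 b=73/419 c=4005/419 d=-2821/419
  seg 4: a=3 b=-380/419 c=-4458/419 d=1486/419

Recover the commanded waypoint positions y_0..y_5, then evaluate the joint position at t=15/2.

y_0=-1 y_1=3 y_2=5 y_3=0 y_4=3 y_5=-5
S(15/2) = 5481/3352

y_0 = S_0(0) = a_0 = -1
y_1 = S_1(0) = a_1 = 3
y_2 = S_2(0) = a_2 = 5
y_3 = S_3(0) = a_3 = 0
y_4 = S_4(0) = a_4 = 3
y_5 = S_4(1) = -5
t_q=15/2 is in segment 3 (τ=1/2); S_3(τ)=5481/3352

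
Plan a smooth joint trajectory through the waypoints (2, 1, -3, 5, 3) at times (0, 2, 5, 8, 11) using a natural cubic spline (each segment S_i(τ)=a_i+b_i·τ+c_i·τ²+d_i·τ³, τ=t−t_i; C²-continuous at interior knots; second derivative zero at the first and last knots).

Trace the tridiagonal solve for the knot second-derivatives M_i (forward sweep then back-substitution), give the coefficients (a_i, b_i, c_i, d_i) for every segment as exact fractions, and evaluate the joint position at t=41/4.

Δ: Δ0=-1/2, Δ1=-4/3, Δ2=8/3, Δ3=-2/3
row 1: diag=10, rhs=-5; c'=3/10, d'=-1/2
row 2: denom=12−3·3/10=111/10; d'=(24−3·-1/2)/(111/10)=85/37
row 3: denom=12−3·10/37=414/37; d'=(-20−3·85/37)/(414/37)=-995/414
back: M3=-995/414
back: M2=85/37−10/37·-995/414=610/207
back: M1=-1/2−3/10·610/207=-191/138
M: M0=0, M1=-191/138, M2=610/207, M3=-995/414, M4=0
seg 0: a=2, c=M0/2=0, d=(M1−M0)/(6·2)=-191/1656, b=Δ0−h0·(2M0+M1)/6=-8/207
seg 1: a=1, c=M1/2=-191/276, d=(M2−M1)/(6·3)=1793/7452, b=Δ1−h1·(2M1+M2)/6=-589/414
seg 2: a=-3, c=M2/2=305/207, d=(M3−M2)/(6·3)=-2215/7452, b=Δ2−h2·(2M2+M3)/6=763/828
seg 3: a=5, c=M3/2=-995/828, d=(M4−M3)/(6·3)=995/7452, b=Δ3−h3·(2M3+M4)/6=719/414
t_q=41/4 → seg 3, τ=9/4; S=5+719/414·τ+-995/828·τ²+995/7452·τ³=25583/5888

  seg 0: a=2 b=-8/207 c=0 d=-191/1656
  seg 1: a=1 b=-589/414 c=-191/276 d=1793/7452
  seg 2: a=-3 b=763/828 c=305/207 d=-2215/7452
  seg 3: a=5 b=719/414 c=-995/828 d=995/7452
S(41/4) = 25583/5888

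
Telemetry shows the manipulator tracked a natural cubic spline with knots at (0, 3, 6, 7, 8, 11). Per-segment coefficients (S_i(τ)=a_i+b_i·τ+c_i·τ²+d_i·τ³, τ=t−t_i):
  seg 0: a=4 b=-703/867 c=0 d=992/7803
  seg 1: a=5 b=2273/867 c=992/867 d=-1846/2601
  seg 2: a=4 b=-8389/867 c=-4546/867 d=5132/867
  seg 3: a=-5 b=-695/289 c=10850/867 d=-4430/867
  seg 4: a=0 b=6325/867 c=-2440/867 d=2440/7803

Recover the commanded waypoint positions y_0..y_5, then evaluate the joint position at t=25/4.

y_0 = S_0(0) = a_0 = 4
y_1 = S_1(0) = a_1 = 5
y_2 = S_2(0) = a_2 = 4
y_3 = S_3(0) = a_3 = -5
y_4 = S_4(0) = a_4 = 0
y_5 = S_4(3) = 5
t_q=25/4 is in segment 2 (τ=1/4); S_2(τ)=6223/4624

y_0=4 y_1=5 y_2=4 y_3=-5 y_4=0 y_5=5
S(25/4) = 6223/4624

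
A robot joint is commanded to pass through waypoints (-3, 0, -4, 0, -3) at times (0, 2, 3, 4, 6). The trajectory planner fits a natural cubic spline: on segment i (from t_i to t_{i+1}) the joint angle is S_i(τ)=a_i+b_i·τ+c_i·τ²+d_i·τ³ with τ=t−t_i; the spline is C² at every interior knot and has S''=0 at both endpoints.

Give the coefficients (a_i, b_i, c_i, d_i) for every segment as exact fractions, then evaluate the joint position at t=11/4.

  seg 0: a=-3 b=93/22 c=0 d=-15/22
  seg 1: a=0 b=-87/22 c=-45/11 d=89/22
  seg 2: a=-4 b=0 c=177/22 d=-89/22
  seg 3: a=0 b=87/22 c=-45/11 d=15/22
S(11/4) = -5013/1408

Δ: Δ0=3/2, Δ1=-4, Δ2=4, Δ3=-3/2
row 1: diag=6, rhs=-33; c'=1/6, d'=-11/2
row 2: denom=4−1·1/6=23/6; d'=(48−1·-11/2)/(23/6)=321/23
row 3: denom=6−1·6/23=132/23; d'=(-33−1·321/23)/(132/23)=-90/11
back: M3=-90/11
back: M2=321/23−6/23·-90/11=177/11
back: M1=-11/2−1/6·177/11=-90/11
M: M0=0, M1=-90/11, M2=177/11, M3=-90/11, M4=0
seg 0: a=-3, c=M0/2=0, d=(M1−M0)/(6·2)=-15/22, b=Δ0−h0·(2M0+M1)/6=93/22
seg 1: a=0, c=M1/2=-45/11, d=(M2−M1)/(6·1)=89/22, b=Δ1−h1·(2M1+M2)/6=-87/22
seg 2: a=-4, c=M2/2=177/22, d=(M3−M2)/(6·1)=-89/22, b=Δ2−h2·(2M2+M3)/6=0
seg 3: a=0, c=M3/2=-45/11, d=(M4−M3)/(6·2)=15/22, b=Δ3−h3·(2M3+M4)/6=87/22
t_q=11/4 → seg 1, τ=3/4; S=0+-87/22·τ+-45/11·τ²+89/22·τ³=-5013/1408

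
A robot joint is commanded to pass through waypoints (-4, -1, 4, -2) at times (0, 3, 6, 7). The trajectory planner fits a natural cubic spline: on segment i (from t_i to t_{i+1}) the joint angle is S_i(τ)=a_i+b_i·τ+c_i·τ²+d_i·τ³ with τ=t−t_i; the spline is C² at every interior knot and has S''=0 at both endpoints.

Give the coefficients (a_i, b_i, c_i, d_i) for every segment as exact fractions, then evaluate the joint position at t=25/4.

Δ: Δ0=1, Δ1=5/3, Δ2=-6
row 1: diag=12, rhs=4; c'=1/4, d'=1/3
row 2: denom=8−3·1/4=29/4; d'=(-46−3·1/3)/(29/4)=-188/29
back: M2=-188/29
back: M1=1/3−1/4·-188/29=170/87
M: M0=0, M1=170/87, M2=-188/29, M3=0
seg 0: a=-4, c=M0/2=0, d=(M1−M0)/(6·3)=85/783, b=Δ0−h0·(2M0+M1)/6=2/87
seg 1: a=-1, c=M1/2=85/87, d=(M2−M1)/(6·3)=-367/783, b=Δ1−h1·(2M1+M2)/6=257/87
seg 2: a=4, c=M2/2=-94/29, d=(M3−M2)/(6·1)=94/87, b=Δ2−h2·(2M2+M3)/6=-334/87
t_q=25/4 → seg 2, τ=1/4; S=4+-334/87·τ+-94/29·τ²+94/87·τ³=2649/928

  seg 0: a=-4 b=2/87 c=0 d=85/783
  seg 1: a=-1 b=257/87 c=85/87 d=-367/783
  seg 2: a=4 b=-334/87 c=-94/29 d=94/87
S(25/4) = 2649/928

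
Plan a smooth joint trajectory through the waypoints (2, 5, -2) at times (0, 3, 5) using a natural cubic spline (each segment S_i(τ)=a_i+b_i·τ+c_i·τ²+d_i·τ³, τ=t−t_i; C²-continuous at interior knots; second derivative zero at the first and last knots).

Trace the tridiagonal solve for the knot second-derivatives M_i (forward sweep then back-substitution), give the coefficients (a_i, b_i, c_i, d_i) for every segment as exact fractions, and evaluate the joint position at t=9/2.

  seg 0: a=2 b=47/20 c=0 d=-3/20
  seg 1: a=5 b=-17/10 c=-27/20 d=9/40
S(9/2) = 11/64

Δ: Δ0=1, Δ1=-7/2
row 1: diag=10, rhs=-27; c'=1/5, d'=-27/10
back: M1=-27/10
M: M0=0, M1=-27/10, M2=0
seg 0: a=2, c=M0/2=0, d=(M1−M0)/(6·3)=-3/20, b=Δ0−h0·(2M0+M1)/6=47/20
seg 1: a=5, c=M1/2=-27/20, d=(M2−M1)/(6·2)=9/40, b=Δ1−h1·(2M1+M2)/6=-17/10
t_q=9/2 → seg 1, τ=3/2; S=5+-17/10·τ+-27/20·τ²+9/40·τ³=11/64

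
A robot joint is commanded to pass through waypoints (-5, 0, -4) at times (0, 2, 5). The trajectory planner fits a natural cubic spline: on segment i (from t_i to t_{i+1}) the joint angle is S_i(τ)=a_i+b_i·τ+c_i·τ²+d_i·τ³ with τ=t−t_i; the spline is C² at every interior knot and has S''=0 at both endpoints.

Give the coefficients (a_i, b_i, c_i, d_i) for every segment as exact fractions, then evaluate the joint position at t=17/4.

Δ: Δ0=5/2, Δ1=-4/3
row 1: diag=10, rhs=-23; c'=3/10, d'=-23/10
back: M1=-23/10
M: M0=0, M1=-23/10, M2=0
seg 0: a=-5, c=M0/2=0, d=(M1−M0)/(6·2)=-23/120, b=Δ0−h0·(2M0+M1)/6=49/15
seg 1: a=0, c=M1/2=-23/20, d=(M2−M1)/(6·3)=23/180, b=Δ1−h1·(2M1+M2)/6=29/30
t_q=17/4 → seg 1, τ=9/4; S=0+29/30·τ+-23/20·τ²+23/180·τ³=-561/256

  seg 0: a=-5 b=49/15 c=0 d=-23/120
  seg 1: a=0 b=29/30 c=-23/20 d=23/180
S(17/4) = -561/256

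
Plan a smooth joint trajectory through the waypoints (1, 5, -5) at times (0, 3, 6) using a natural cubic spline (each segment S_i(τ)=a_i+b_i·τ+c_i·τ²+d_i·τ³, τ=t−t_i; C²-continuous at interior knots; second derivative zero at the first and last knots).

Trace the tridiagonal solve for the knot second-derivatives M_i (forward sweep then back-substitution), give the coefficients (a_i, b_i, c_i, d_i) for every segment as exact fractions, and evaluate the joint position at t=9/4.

Δ: Δ0=4/3, Δ1=-10/3
row 1: diag=12, rhs=-28; c'=1/4, d'=-7/3
back: M1=-7/3
M: M0=0, M1=-7/3, M2=0
seg 0: a=1, c=M0/2=0, d=(M1−M0)/(6·3)=-7/54, b=Δ0−h0·(2M0+M1)/6=5/2
seg 1: a=5, c=M1/2=-7/6, d=(M2−M1)/(6·3)=7/54, b=Δ1−h1·(2M1+M2)/6=-1
t_q=9/4 → seg 0, τ=9/4; S=1+5/2·τ+0·τ²+-7/54·τ³=659/128

  seg 0: a=1 b=5/2 c=0 d=-7/54
  seg 1: a=5 b=-1 c=-7/6 d=7/54
S(9/4) = 659/128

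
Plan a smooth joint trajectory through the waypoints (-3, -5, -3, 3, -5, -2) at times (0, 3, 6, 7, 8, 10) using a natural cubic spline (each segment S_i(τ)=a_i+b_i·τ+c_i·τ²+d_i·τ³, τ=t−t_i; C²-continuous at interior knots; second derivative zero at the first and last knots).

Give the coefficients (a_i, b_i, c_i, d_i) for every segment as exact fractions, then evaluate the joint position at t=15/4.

  seg 0: a=-3 b=-35/1286 c=0 d=-2467/34722
  seg 1: a=-5 b=-1251/643 c=-2467/3858 d=17479/34722
  seg 2: a=-3 b=10043/1286 c=2502/643 d=-7331/1286
  seg 3: a=3 b=-971/643 c=-16989/1286 d=8643/1286
  seg 4: a=-5 b=-9991/1286 c=4470/643 d=-745/643
S(15/4) = -543741/82304

Δ: Δ0=-2/3, Δ1=2/3, Δ2=6, Δ3=-8, Δ4=3/2
row 1: diag=12, rhs=8; c'=1/4, d'=2/3
row 2: denom=8−3·1/4=29/4; d'=(32−3·2/3)/(29/4)=120/29
row 3: denom=4−1·4/29=112/29; d'=(-84−1·120/29)/(112/29)=-639/28
row 4: denom=6−1·29/112=643/112; d'=(57−1·-639/28)/(643/112)=8940/643
back: M4=8940/643
back: M3=-639/28−29/112·8940/643=-16989/643
back: M2=120/29−4/29·-16989/643=5004/643
back: M1=2/3−1/4·5004/643=-2467/1929
M: M0=0, M1=-2467/1929, M2=5004/643, M3=-16989/643, M4=8940/643, M5=0
seg 0: a=-3, c=M0/2=0, d=(M1−M0)/(6·3)=-2467/34722, b=Δ0−h0·(2M0+M1)/6=-35/1286
seg 1: a=-5, c=M1/2=-2467/3858, d=(M2−M1)/(6·3)=17479/34722, b=Δ1−h1·(2M1+M2)/6=-1251/643
seg 2: a=-3, c=M2/2=2502/643, d=(M3−M2)/(6·1)=-7331/1286, b=Δ2−h2·(2M2+M3)/6=10043/1286
seg 3: a=3, c=M3/2=-16989/1286, d=(M4−M3)/(6·1)=8643/1286, b=Δ3−h3·(2M3+M4)/6=-971/643
seg 4: a=-5, c=M4/2=4470/643, d=(M5−M4)/(6·2)=-745/643, b=Δ4−h4·(2M4+M5)/6=-9991/1286
t_q=15/4 → seg 1, τ=3/4; S=-5+-1251/643·τ+-2467/3858·τ²+17479/34722·τ³=-543741/82304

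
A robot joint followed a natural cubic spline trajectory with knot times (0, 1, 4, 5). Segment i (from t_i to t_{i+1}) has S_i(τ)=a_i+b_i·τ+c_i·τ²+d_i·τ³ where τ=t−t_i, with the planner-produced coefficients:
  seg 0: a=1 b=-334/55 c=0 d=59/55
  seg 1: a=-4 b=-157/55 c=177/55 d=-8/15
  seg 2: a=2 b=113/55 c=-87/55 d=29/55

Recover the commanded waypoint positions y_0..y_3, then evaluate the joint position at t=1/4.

y_0 = S_0(0) = a_0 = 1
y_1 = S_1(0) = a_1 = -4
y_2 = S_2(0) = a_2 = 2
y_3 = S_2(1) = 3
t_q=1/4 is in segment 0 (τ=1/4); S_0(τ)=-353/704

y_0=1 y_1=-4 y_2=2 y_3=3
S(1/4) = -353/704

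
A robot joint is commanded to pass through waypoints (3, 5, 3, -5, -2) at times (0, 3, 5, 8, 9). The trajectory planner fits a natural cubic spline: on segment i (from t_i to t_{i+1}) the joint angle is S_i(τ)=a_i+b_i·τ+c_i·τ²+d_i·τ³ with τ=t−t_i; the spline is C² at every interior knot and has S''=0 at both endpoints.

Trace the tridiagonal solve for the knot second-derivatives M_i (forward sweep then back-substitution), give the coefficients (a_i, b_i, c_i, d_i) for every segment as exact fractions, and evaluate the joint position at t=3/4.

  seg 0: a=3 b=625/678 c=0 d=-173/6102
  seg 1: a=5 b=53/339 c=-173/678 d=-73/452
  seg 2: a=3 b=-950/339 c=-415/339 d=1291/3051
  seg 3: a=-5 b=433/339 c=292/113 d=-292/339
S(3/4) = 53219/14464

Δ: Δ0=2/3, Δ1=-1, Δ2=-8/3, Δ3=3
row 1: diag=10, rhs=-10; c'=1/5, d'=-1
row 2: denom=10−2·1/5=48/5; d'=(-10−2·-1)/(48/5)=-5/6
row 3: denom=8−3·5/16=113/16; d'=(34−3·-5/6)/(113/16)=584/113
back: M3=584/113
back: M2=-5/6−5/16·584/113=-830/339
back: M1=-1−1/5·-830/339=-173/339
M: M0=0, M1=-173/339, M2=-830/339, M3=584/113, M4=0
seg 0: a=3, c=M0/2=0, d=(M1−M0)/(6·3)=-173/6102, b=Δ0−h0·(2M0+M1)/6=625/678
seg 1: a=5, c=M1/2=-173/678, d=(M2−M1)/(6·2)=-73/452, b=Δ1−h1·(2M1+M2)/6=53/339
seg 2: a=3, c=M2/2=-415/339, d=(M3−M2)/(6·3)=1291/3051, b=Δ2−h2·(2M2+M3)/6=-950/339
seg 3: a=-5, c=M3/2=292/113, d=(M4−M3)/(6·1)=-292/339, b=Δ3−h3·(2M3+M4)/6=433/339
t_q=3/4 → seg 0, τ=3/4; S=3+625/678·τ+0·τ²+-173/6102·τ³=53219/14464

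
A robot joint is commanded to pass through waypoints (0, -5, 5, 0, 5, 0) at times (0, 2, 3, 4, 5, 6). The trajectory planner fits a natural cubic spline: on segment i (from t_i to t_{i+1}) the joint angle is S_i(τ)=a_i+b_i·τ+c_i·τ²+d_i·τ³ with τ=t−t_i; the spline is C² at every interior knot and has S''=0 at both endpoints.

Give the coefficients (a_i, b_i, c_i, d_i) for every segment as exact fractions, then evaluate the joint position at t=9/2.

  seg 0: a=0 b=-1835/214 c=0 d=325/214
  seg 1: a=-5 b=2065/214 c=975/107 d=-1875/214
  seg 2: a=5 b=170/107 c=-3675/214 d=2265/214
  seg 3: a=0 b=-215/214 c=1560/107 d=-1835/214
  seg 4: a=5 b=260/107 c=-2385/214 d=795/214
S(9/2) = 3545/1712

Δ: Δ0=-5/2, Δ1=10, Δ2=-5, Δ3=5, Δ4=-5
row 1: diag=6, rhs=75; c'=1/6, d'=25/2
row 2: denom=4−1·1/6=23/6; d'=(-90−1·25/2)/(23/6)=-615/23
row 3: denom=4−1·6/23=86/23; d'=(60−1·-615/23)/(86/23)=1995/86
row 4: denom=4−1·23/86=321/86; d'=(-60−1·1995/86)/(321/86)=-2385/107
back: M4=-2385/107
back: M3=1995/86−23/86·-2385/107=3120/107
back: M2=-615/23−6/23·3120/107=-3675/107
back: M1=25/2−1/6·-3675/107=1950/107
M: M0=0, M1=1950/107, M2=-3675/107, M3=3120/107, M4=-2385/107, M5=0
seg 0: a=0, c=M0/2=0, d=(M1−M0)/(6·2)=325/214, b=Δ0−h0·(2M0+M1)/6=-1835/214
seg 1: a=-5, c=M1/2=975/107, d=(M2−M1)/(6·1)=-1875/214, b=Δ1−h1·(2M1+M2)/6=2065/214
seg 2: a=5, c=M2/2=-3675/214, d=(M3−M2)/(6·1)=2265/214, b=Δ2−h2·(2M2+M3)/6=170/107
seg 3: a=0, c=M3/2=1560/107, d=(M4−M3)/(6·1)=-1835/214, b=Δ3−h3·(2M3+M4)/6=-215/214
seg 4: a=5, c=M4/2=-2385/214, d=(M5−M4)/(6·1)=795/214, b=Δ4−h4·(2M4+M5)/6=260/107
t_q=9/2 → seg 3, τ=1/2; S=0+-215/214·τ+1560/107·τ²+-1835/214·τ³=3545/1712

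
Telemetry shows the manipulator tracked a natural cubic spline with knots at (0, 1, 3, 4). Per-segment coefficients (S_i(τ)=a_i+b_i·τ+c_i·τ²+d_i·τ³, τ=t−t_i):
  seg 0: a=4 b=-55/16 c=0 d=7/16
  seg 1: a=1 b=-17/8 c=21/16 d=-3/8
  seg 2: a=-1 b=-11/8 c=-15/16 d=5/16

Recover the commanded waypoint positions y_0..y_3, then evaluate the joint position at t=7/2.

y_0=4 y_1=1 y_2=-1 y_3=-3
S(7/2) = -241/128

y_0 = S_0(0) = a_0 = 4
y_1 = S_1(0) = a_1 = 1
y_2 = S_2(0) = a_2 = -1
y_3 = S_2(1) = -3
t_q=7/2 is in segment 2 (τ=1/2); S_2(τ)=-241/128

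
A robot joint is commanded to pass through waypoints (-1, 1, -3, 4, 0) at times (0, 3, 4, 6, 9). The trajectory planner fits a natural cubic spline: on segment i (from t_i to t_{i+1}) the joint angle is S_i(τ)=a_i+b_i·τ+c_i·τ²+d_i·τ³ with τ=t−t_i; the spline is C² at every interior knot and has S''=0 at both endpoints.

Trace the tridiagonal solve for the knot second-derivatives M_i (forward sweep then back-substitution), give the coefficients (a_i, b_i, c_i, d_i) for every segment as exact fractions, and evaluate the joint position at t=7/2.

  seg 0: a=-1 b=665/219 c=0 d=-173/657
  seg 1: a=1 b=-892/219 c=-173/73 d=535/219
  seg 2: a=-3 b=-325/219 c=362/73 d=-2161/1752
  seg 3: a=4 b=1555/438 c=-713/292 d=713/2628
S(7/2) = -773/584

Δ: Δ0=2/3, Δ1=-4, Δ2=7/2, Δ3=-4/3
row 1: diag=8, rhs=-28; c'=1/8, d'=-7/2
row 2: denom=6−1·1/8=47/8; d'=(45−1·-7/2)/(47/8)=388/47
row 3: denom=10−2·16/47=438/47; d'=(-29−2·388/47)/(438/47)=-713/146
back: M3=-713/146
back: M2=388/47−16/47·-713/146=724/73
back: M1=-7/2−1/8·724/73=-346/73
M: M0=0, M1=-346/73, M2=724/73, M3=-713/146, M4=0
seg 0: a=-1, c=M0/2=0, d=(M1−M0)/(6·3)=-173/657, b=Δ0−h0·(2M0+M1)/6=665/219
seg 1: a=1, c=M1/2=-173/73, d=(M2−M1)/(6·1)=535/219, b=Δ1−h1·(2M1+M2)/6=-892/219
seg 2: a=-3, c=M2/2=362/73, d=(M3−M2)/(6·2)=-2161/1752, b=Δ2−h2·(2M2+M3)/6=-325/219
seg 3: a=4, c=M3/2=-713/292, d=(M4−M3)/(6·3)=713/2628, b=Δ3−h3·(2M3+M4)/6=1555/438
t_q=7/2 → seg 1, τ=1/2; S=1+-892/219·τ+-173/73·τ²+535/219·τ³=-773/584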